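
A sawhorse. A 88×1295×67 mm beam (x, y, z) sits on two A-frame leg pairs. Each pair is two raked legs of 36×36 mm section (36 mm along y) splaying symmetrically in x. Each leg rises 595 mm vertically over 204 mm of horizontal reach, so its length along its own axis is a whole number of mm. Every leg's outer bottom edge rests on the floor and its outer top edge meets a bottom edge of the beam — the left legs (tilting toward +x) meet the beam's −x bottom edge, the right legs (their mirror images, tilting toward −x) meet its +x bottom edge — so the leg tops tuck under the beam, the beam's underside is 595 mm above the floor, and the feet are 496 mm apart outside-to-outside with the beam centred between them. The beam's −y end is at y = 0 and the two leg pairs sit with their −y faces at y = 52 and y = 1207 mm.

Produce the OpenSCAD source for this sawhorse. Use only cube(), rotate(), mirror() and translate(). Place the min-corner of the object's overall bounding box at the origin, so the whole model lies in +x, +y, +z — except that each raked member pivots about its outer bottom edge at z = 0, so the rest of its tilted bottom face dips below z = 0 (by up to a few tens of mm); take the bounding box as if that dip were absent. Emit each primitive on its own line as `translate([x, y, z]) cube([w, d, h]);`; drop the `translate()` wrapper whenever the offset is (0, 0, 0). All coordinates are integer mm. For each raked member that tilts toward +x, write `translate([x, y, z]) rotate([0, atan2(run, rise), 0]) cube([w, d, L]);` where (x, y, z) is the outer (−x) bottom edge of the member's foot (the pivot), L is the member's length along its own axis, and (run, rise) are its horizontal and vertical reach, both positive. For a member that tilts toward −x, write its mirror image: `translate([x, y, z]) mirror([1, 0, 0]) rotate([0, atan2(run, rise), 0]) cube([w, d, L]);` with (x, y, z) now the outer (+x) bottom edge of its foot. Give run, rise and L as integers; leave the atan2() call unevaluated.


translate([204, 0, 595]) cube([88, 1295, 67]);
translate([0, 52, 0]) rotate([0, atan2(204, 595), 0]) cube([36, 36, 629]);
translate([496, 52, 0]) mirror([1, 0, 0]) rotate([0, atan2(204, 595), 0]) cube([36, 36, 629]);
translate([0, 1207, 0]) rotate([0, atan2(204, 595), 0]) cube([36, 36, 629]);
translate([496, 1207, 0]) mirror([1, 0, 0]) rotate([0, atan2(204, 595), 0]) cube([36, 36, 629]);


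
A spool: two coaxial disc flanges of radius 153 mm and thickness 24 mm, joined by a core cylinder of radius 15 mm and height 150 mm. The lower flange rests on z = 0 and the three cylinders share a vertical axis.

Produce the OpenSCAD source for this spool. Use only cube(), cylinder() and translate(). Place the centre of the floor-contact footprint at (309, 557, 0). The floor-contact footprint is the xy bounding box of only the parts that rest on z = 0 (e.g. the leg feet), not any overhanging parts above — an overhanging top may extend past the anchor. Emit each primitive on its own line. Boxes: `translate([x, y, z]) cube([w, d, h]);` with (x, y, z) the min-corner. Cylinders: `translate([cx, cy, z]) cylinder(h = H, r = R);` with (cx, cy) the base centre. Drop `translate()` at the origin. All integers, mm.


translate([309, 557, 0]) cylinder(h = 24, r = 153);
translate([309, 557, 24]) cylinder(h = 150, r = 15);
translate([309, 557, 174]) cylinder(h = 24, r = 153);


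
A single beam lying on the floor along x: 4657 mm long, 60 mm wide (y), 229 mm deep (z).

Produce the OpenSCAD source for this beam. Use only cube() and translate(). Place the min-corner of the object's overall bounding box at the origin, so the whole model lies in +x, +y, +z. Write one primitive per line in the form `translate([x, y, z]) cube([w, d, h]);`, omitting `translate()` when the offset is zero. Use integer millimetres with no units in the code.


cube([4657, 60, 229]);


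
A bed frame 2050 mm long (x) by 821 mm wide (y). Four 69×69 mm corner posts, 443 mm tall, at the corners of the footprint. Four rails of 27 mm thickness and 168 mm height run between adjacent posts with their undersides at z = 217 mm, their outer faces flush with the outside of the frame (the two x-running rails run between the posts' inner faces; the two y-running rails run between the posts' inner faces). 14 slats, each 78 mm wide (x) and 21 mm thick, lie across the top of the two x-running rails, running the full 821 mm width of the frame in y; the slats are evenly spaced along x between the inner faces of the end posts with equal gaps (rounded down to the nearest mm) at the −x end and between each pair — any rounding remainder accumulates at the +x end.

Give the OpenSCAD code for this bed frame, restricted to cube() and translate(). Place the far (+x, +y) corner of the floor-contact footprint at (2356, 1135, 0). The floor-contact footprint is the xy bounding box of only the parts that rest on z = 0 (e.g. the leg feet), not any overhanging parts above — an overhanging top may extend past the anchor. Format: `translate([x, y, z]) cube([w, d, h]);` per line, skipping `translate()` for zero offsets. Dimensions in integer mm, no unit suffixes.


// slat z = rail_z + rail_h = 217 + 168 = 385
// slat gap = ⌊(1912 − 14·78) / 15⌋ = 54
translate([306, 314, 0]) cube([69, 69, 443]);
translate([306, 1066, 0]) cube([69, 69, 443]);
translate([2287, 314, 0]) cube([69, 69, 443]);
translate([2287, 1066, 0]) cube([69, 69, 443]);
translate([375, 314, 217]) cube([1912, 27, 168]);
translate([375, 1108, 217]) cube([1912, 27, 168]);
translate([306, 383, 217]) cube([27, 683, 168]);
translate([2329, 383, 217]) cube([27, 683, 168]);
translate([429, 314, 385]) cube([78, 821, 21]);
translate([561, 314, 385]) cube([78, 821, 21]);
translate([693, 314, 385]) cube([78, 821, 21]);
translate([825, 314, 385]) cube([78, 821, 21]);
translate([957, 314, 385]) cube([78, 821, 21]);
translate([1089, 314, 385]) cube([78, 821, 21]);
translate([1221, 314, 385]) cube([78, 821, 21]);
translate([1353, 314, 385]) cube([78, 821, 21]);
translate([1485, 314, 385]) cube([78, 821, 21]);
translate([1617, 314, 385]) cube([78, 821, 21]);
translate([1749, 314, 385]) cube([78, 821, 21]);
translate([1881, 314, 385]) cube([78, 821, 21]);
translate([2013, 314, 385]) cube([78, 821, 21]);
translate([2145, 314, 385]) cube([78, 821, 21]);


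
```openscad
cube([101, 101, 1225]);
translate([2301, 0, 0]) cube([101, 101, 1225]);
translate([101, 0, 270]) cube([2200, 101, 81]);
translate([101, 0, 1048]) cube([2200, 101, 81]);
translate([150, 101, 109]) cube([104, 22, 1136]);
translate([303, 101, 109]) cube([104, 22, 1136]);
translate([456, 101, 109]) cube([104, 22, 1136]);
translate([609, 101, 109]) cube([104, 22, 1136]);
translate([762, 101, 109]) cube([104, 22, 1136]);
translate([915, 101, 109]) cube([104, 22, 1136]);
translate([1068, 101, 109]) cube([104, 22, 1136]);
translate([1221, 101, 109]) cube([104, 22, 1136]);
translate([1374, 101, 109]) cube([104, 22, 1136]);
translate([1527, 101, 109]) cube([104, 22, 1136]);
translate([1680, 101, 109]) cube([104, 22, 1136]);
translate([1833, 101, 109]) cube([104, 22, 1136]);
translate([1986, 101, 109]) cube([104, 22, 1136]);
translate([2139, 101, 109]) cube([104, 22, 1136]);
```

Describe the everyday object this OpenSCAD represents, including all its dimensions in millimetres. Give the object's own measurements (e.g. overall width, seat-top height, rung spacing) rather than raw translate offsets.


A fence section. Two 101×101 mm posts, 1225 mm tall, stand on the floor with a clear span of 2200 mm between their inner faces. Two horizontal rails of 101×81 mm section span the gap between the posts with their undersides at z = 270 mm and z = 1048 mm, flush with the posts' −y face. 14 pickets, each 104 mm wide, 22 mm thick and 1136 mm tall, are fixed to the +y face of the rails with their bottoms at z = 109 mm, spaced across the span with a 49 mm gap after the −x post and between neighbouring pickets, with 58 mm left before the +x post.


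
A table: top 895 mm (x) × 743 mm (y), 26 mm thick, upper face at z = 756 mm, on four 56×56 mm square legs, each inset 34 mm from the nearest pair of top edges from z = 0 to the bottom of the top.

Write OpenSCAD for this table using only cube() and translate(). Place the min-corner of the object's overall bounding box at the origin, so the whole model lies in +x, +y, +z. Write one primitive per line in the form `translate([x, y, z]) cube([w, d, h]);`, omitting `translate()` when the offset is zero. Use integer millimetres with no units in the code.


translate([0, 0, 730]) cube([895, 743, 26]);
translate([34, 34, 0]) cube([56, 56, 730]);
translate([805, 34, 0]) cube([56, 56, 730]);
translate([34, 653, 0]) cube([56, 56, 730]);
translate([805, 653, 0]) cube([56, 56, 730]);


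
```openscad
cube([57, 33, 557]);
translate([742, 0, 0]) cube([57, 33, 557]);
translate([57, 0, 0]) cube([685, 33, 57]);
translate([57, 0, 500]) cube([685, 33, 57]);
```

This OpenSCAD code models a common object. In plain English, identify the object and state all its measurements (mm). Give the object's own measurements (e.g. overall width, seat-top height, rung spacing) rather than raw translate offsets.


A rectangular picture frame lying in the x–z plane (depth along y). The opening is 685 mm wide (x) by 443 mm tall (z), surrounded by a border 57 mm wide on all four sides. The frame is 33 mm deep and is made of two full-height vertical stiles with two horizontal rails fitted between them.


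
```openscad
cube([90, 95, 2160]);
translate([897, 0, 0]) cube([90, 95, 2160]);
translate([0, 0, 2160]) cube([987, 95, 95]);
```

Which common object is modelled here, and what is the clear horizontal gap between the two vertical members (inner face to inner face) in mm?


A door frame. The clear opening width is 807 mm.

Two 2160 mm tall posts with a header on top — a door frame. The left jamb is 90 mm wide at x = 0; the right jamb starts at x = 897. The clear opening is 897 − 90 = 807 mm.


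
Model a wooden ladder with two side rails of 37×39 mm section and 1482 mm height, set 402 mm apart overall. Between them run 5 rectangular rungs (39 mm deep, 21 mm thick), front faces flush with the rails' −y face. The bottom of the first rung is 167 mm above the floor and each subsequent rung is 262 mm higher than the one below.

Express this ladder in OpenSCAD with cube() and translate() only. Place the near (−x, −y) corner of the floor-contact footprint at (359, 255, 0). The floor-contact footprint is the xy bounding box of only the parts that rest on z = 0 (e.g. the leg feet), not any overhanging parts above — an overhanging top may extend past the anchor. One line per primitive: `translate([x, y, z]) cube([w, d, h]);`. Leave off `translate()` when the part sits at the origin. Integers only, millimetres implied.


// rung span = 402 - 2*37 = 328
// rung[k] z = 167 + k*262
translate([359, 255, 0]) cube([37, 39, 1482]);
translate([724, 255, 0]) cube([37, 39, 1482]);
translate([396, 255, 167]) cube([328, 39, 21]);
translate([396, 255, 429]) cube([328, 39, 21]);
translate([396, 255, 691]) cube([328, 39, 21]);
translate([396, 255, 953]) cube([328, 39, 21]);
translate([396, 255, 1215]) cube([328, 39, 21]);


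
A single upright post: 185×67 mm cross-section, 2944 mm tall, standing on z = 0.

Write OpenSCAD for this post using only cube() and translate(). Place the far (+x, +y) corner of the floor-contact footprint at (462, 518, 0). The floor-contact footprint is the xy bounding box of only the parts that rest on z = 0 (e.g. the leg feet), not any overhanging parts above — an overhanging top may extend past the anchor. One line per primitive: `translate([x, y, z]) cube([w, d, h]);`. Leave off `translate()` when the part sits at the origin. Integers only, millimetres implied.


translate([277, 451, 0]) cube([185, 67, 2944]);


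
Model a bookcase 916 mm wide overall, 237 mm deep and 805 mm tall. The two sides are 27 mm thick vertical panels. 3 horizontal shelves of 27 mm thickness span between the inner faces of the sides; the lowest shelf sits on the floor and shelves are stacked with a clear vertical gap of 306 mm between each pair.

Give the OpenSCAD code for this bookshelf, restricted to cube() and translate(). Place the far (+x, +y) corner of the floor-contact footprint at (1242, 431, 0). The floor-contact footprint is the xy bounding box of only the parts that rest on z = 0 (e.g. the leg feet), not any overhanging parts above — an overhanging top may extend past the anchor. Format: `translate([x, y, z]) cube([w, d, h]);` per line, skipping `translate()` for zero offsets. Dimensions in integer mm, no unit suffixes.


translate([326, 194, 0]) cube([27, 237, 805]);
translate([1215, 194, 0]) cube([27, 237, 805]);
translate([353, 194, 0]) cube([862, 237, 27]);
translate([353, 194, 333]) cube([862, 237, 27]);
translate([353, 194, 666]) cube([862, 237, 27]);


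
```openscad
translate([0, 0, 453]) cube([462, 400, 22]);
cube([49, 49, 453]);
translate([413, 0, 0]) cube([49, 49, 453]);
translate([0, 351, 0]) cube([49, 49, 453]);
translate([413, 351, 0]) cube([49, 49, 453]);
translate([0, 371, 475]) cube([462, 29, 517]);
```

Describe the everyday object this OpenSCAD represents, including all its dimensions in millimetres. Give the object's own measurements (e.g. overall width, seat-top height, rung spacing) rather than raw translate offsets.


A chair. The seat is a 462×400×22 mm slab with its top at z = 475 mm, on four 49×49 mm corner legs (flush with the seat edges, standing on z = 0). A flat backrest 29 mm thick, 517 mm tall, spans the full seat width and rises from the seat top along its +y edge, rear face flush with the rear of the seat.


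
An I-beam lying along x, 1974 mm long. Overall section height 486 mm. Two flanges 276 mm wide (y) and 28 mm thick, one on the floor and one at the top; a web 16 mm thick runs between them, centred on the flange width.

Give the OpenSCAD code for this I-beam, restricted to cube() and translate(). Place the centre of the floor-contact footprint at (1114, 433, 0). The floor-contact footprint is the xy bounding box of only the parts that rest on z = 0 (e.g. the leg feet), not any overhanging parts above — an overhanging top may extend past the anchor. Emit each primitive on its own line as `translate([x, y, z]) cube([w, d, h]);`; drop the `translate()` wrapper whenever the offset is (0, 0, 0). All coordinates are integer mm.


translate([127, 295, 0]) cube([1974, 276, 28]);
translate([127, 425, 28]) cube([1974, 16, 430]);
translate([127, 295, 458]) cube([1974, 276, 28]);


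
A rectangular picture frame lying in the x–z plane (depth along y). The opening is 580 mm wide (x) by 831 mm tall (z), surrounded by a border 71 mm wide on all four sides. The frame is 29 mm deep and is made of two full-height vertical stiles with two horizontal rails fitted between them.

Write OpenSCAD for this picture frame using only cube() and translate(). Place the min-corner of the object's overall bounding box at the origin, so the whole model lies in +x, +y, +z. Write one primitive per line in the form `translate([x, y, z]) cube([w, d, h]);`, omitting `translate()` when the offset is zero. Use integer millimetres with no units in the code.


cube([71, 29, 973]);
translate([651, 0, 0]) cube([71, 29, 973]);
translate([71, 0, 0]) cube([580, 29, 71]);
translate([71, 0, 902]) cube([580, 29, 71]);


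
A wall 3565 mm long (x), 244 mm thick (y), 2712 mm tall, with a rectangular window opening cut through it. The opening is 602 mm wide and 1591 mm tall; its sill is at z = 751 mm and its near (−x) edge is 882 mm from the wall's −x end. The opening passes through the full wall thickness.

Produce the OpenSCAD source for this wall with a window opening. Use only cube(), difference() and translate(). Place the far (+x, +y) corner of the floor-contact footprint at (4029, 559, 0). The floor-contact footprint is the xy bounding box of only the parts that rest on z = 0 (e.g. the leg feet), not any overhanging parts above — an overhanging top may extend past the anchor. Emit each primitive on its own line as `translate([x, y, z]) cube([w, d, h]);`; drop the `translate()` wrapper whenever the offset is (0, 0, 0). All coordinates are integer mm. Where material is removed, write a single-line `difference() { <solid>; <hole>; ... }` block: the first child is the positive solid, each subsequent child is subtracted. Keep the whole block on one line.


difference() { translate([464, 315, 0]) cube([3565, 244, 2712]); translate([1346, 315, 751]) cube([602, 244, 1591]); }


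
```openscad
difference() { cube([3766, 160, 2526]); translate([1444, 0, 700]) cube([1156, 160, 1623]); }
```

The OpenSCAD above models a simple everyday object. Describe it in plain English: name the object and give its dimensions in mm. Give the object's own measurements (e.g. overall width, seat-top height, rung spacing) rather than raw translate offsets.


A wall 3766 mm long (x), 160 mm thick (y), 2526 mm tall, with a rectangular window opening cut through it. The opening is 1156 mm wide and 1623 mm tall; its sill is at z = 700 mm and its near (−x) edge is 1444 mm from the wall's −x end. The opening passes through the full wall thickness.


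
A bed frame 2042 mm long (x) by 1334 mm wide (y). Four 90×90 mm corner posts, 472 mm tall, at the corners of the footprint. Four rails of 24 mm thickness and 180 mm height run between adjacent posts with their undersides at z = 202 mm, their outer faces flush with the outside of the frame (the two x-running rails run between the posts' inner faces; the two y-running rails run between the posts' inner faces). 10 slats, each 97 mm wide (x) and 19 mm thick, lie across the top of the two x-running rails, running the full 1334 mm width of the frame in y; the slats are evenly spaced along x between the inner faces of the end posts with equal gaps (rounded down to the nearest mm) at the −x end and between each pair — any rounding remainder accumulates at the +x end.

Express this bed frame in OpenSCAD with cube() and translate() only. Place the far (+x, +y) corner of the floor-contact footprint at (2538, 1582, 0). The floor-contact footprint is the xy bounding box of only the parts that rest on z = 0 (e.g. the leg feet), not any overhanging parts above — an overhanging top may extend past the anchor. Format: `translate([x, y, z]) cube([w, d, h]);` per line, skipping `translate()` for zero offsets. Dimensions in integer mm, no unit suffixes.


// slat z = rail_z + rail_h = 202 + 180 = 382
// slat gap = ⌊(1862 − 10·97) / 11⌋ = 81
translate([496, 248, 0]) cube([90, 90, 472]);
translate([496, 1492, 0]) cube([90, 90, 472]);
translate([2448, 248, 0]) cube([90, 90, 472]);
translate([2448, 1492, 0]) cube([90, 90, 472]);
translate([586, 248, 202]) cube([1862, 24, 180]);
translate([586, 1558, 202]) cube([1862, 24, 180]);
translate([496, 338, 202]) cube([24, 1154, 180]);
translate([2514, 338, 202]) cube([24, 1154, 180]);
translate([667, 248, 382]) cube([97, 1334, 19]);
translate([845, 248, 382]) cube([97, 1334, 19]);
translate([1023, 248, 382]) cube([97, 1334, 19]);
translate([1201, 248, 382]) cube([97, 1334, 19]);
translate([1379, 248, 382]) cube([97, 1334, 19]);
translate([1557, 248, 382]) cube([97, 1334, 19]);
translate([1735, 248, 382]) cube([97, 1334, 19]);
translate([1913, 248, 382]) cube([97, 1334, 19]);
translate([2091, 248, 382]) cube([97, 1334, 19]);
translate([2269, 248, 382]) cube([97, 1334, 19]);


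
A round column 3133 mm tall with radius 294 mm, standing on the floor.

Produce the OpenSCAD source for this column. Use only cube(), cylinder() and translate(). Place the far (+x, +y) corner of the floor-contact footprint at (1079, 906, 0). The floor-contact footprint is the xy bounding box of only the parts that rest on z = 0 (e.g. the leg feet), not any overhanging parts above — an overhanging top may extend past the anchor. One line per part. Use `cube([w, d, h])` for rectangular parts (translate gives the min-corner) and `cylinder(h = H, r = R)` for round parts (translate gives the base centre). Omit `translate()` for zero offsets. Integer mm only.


translate([785, 612, 0]) cylinder(h = 3133, r = 294);


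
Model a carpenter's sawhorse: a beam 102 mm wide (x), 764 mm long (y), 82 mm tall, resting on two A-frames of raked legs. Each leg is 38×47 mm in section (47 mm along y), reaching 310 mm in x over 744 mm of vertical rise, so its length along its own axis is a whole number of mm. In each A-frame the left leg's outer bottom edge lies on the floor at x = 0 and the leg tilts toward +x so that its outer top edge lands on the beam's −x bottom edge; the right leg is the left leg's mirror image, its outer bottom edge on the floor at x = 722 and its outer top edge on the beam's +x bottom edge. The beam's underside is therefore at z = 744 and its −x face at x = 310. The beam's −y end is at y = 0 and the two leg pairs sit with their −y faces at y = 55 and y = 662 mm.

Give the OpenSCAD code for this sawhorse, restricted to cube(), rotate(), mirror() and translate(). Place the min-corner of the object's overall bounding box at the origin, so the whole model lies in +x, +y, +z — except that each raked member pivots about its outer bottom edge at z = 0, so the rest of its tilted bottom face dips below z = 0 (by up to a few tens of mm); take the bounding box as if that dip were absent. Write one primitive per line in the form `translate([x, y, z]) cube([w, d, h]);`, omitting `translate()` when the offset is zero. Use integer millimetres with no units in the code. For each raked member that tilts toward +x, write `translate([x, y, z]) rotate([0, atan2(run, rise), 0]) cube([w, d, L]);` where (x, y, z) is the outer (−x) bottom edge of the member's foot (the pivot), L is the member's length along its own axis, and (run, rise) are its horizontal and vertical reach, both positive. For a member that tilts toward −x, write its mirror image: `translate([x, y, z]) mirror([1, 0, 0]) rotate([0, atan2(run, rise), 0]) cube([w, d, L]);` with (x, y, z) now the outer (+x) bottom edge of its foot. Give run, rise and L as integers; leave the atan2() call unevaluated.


// leg length = √(310² + 744²) = 806
// right-leg outer foot x = 2·310 + 102 = 722
// beam min-corner = (310, 0, 744)
translate([310, 0, 744]) cube([102, 764, 82]);
translate([0, 55, 0]) rotate([0, atan2(310, 744), 0]) cube([38, 47, 806]);
translate([722, 55, 0]) mirror([1, 0, 0]) rotate([0, atan2(310, 744), 0]) cube([38, 47, 806]);
translate([0, 662, 0]) rotate([0, atan2(310, 744), 0]) cube([38, 47, 806]);
translate([722, 662, 0]) mirror([1, 0, 0]) rotate([0, atan2(310, 744), 0]) cube([38, 47, 806]);


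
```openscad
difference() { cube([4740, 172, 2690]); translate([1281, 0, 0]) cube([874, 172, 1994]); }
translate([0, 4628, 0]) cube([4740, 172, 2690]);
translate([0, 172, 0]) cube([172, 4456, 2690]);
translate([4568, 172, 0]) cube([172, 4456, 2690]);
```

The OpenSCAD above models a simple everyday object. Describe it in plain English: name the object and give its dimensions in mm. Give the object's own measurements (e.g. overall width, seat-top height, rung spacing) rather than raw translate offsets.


A single room: four walls, each 2690 mm tall and 172 mm thick, enclosing an outside footprint 4740×4800 mm (x × y), no floor or roof. The front and back walls (−y and +y sides) run the full x-width; the side walls fit between their inner faces. A door opening 874 mm wide and 1994 mm tall is cut through the front wall from the floor up, its −x edge 1281 mm from the wall's −x end.


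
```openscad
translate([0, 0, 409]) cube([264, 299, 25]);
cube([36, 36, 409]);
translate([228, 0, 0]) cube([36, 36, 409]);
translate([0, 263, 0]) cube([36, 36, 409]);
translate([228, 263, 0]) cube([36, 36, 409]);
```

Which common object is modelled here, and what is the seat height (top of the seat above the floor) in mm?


A stool. The seat height is 434 mm.

A 264×299×25 slab at z = 409 on four corner posts — a stool. The seat top is 409 + 25 = 434 mm.


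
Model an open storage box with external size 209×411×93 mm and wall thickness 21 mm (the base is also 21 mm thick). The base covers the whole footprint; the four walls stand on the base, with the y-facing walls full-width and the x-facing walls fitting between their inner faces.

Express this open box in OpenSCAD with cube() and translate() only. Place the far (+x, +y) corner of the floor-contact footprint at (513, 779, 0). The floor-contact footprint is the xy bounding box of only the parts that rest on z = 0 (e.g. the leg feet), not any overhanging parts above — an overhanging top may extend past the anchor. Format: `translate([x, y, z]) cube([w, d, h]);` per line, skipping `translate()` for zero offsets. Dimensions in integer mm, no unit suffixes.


translate([304, 368, 0]) cube([209, 411, 21]);
translate([304, 368, 21]) cube([209, 21, 72]);
translate([304, 758, 21]) cube([209, 21, 72]);
translate([304, 389, 21]) cube([21, 369, 72]);
translate([492, 389, 21]) cube([21, 369, 72]);


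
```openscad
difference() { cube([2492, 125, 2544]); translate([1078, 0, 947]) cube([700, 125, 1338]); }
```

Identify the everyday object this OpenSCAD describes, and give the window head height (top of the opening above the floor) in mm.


A wall with a window opening. The window head height is 2285 mm.

A wall with a rectangular opening subtracted — a window. Sill at z = 947, opening 1338 mm tall, so the head is at 947 + 1338 = 2285 mm.


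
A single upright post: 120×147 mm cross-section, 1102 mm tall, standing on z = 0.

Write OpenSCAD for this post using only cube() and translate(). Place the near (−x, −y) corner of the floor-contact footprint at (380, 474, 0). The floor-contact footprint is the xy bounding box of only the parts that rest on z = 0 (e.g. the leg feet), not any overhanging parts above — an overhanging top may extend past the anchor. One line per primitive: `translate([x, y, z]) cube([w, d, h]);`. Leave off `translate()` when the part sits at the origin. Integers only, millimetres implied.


translate([380, 474, 0]) cube([120, 147, 1102]);


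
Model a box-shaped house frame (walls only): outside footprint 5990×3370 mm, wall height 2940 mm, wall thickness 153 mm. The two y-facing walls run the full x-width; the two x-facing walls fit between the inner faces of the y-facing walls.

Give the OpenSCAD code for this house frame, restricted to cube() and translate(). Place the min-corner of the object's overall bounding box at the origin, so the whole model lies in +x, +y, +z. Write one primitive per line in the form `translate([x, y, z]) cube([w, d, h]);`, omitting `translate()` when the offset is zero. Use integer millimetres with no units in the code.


cube([5990, 153, 2940]);
translate([0, 3217, 0]) cube([5990, 153, 2940]);
translate([0, 153, 0]) cube([153, 3064, 2940]);
translate([5837, 153, 0]) cube([153, 3064, 2940]);


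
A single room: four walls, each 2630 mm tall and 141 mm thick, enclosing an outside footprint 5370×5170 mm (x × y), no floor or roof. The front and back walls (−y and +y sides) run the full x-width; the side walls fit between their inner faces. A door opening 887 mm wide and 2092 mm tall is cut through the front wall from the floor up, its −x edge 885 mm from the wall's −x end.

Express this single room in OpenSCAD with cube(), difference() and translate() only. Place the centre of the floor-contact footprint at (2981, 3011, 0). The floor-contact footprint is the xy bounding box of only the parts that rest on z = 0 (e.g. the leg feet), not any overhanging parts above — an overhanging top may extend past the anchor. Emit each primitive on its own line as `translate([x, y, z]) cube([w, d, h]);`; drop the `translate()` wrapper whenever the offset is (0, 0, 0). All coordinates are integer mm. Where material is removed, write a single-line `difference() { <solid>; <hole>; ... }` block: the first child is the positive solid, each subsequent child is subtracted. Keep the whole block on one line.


difference() { translate([296, 426, 0]) cube([5370, 141, 2630]); translate([1181, 426, 0]) cube([887, 141, 2092]); }
translate([296, 5455, 0]) cube([5370, 141, 2630]);
translate([296, 567, 0]) cube([141, 4888, 2630]);
translate([5525, 567, 0]) cube([141, 4888, 2630]);


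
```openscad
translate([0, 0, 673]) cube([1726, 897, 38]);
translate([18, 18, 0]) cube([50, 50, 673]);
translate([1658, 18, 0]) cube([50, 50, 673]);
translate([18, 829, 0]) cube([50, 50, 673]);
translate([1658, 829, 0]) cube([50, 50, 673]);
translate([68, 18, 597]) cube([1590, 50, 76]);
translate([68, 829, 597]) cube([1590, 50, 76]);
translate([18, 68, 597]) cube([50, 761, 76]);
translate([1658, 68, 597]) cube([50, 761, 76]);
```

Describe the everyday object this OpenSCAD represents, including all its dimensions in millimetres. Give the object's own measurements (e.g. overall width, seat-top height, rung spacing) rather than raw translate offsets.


A rectangular dining table. The top is 1726×897×38 mm with its upper surface at z = 711 mm. It stands on four 50×50 mm square legs, each inset 18 mm from the nearest pair of top edges, running from the floor to the underside of the top. Four apron rails, 50 mm thick and 76 mm tall, run between adjacent legs with their top edges flush with the underside of the top and their outer faces flush with the legs' outer faces.


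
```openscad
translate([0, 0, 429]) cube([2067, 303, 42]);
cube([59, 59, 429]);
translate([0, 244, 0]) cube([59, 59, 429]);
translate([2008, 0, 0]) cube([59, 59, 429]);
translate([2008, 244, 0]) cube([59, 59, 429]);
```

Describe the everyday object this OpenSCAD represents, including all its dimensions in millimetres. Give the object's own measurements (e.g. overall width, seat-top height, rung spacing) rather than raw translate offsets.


A long wooden bench with a 2067 mm (x) × 303 mm (y) seat, 42 mm thick, its top surface 471 mm above the floor. Four 59 mm square legs at the seat corners, flush with the edges, run from z = 0 to the seat underside.


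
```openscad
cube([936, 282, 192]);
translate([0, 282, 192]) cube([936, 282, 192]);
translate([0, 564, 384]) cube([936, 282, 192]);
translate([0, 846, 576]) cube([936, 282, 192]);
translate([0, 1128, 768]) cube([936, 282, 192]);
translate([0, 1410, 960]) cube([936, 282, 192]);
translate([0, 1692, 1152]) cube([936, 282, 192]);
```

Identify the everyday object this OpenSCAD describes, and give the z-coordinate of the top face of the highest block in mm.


A staircase. The total rise is 1344 mm.

7 identical blocks, each offset up and back from the previous — a staircase. Each step is 192 mm tall and there are 7 of them, so the total rise is 7 × 192 = 1344 mm.


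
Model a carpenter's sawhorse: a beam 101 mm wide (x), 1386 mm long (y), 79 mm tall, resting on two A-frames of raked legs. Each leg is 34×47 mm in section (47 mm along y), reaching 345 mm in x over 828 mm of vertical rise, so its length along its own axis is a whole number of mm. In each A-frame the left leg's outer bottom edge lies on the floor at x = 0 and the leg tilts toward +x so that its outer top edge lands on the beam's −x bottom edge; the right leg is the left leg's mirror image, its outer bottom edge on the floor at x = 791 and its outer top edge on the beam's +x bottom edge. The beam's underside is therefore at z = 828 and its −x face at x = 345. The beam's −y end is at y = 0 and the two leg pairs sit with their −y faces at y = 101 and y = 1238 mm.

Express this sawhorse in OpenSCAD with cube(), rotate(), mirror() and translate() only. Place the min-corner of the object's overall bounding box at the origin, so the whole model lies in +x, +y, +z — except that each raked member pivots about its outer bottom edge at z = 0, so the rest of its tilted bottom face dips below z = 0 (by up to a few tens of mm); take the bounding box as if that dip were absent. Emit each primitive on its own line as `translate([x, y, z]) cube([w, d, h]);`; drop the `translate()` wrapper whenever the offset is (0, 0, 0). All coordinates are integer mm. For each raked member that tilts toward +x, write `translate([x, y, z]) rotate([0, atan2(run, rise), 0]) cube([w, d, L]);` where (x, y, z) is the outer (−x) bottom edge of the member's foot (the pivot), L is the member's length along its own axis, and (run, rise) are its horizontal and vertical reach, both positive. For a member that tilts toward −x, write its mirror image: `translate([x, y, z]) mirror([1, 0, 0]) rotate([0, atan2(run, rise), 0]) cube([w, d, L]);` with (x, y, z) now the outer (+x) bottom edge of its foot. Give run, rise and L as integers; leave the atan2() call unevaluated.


// leg length = √(345² + 828²) = 897
// right-leg outer foot x = 2·345 + 101 = 791
// beam min-corner = (345, 0, 828)
translate([345, 0, 828]) cube([101, 1386, 79]);
translate([0, 101, 0]) rotate([0, atan2(345, 828), 0]) cube([34, 47, 897]);
translate([791, 101, 0]) mirror([1, 0, 0]) rotate([0, atan2(345, 828), 0]) cube([34, 47, 897]);
translate([0, 1238, 0]) rotate([0, atan2(345, 828), 0]) cube([34, 47, 897]);
translate([791, 1238, 0]) mirror([1, 0, 0]) rotate([0, atan2(345, 828), 0]) cube([34, 47, 897]);


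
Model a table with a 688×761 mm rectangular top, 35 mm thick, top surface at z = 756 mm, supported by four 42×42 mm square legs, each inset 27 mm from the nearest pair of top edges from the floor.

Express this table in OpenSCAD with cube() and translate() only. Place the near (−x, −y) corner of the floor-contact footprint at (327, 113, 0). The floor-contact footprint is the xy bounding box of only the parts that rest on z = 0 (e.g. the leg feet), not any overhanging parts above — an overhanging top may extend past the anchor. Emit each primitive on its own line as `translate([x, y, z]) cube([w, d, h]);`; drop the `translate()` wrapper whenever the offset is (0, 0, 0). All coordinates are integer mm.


// leg_h = 756 - 35 = 721
translate([300, 86, 721]) cube([688, 761, 35]);
translate([327, 113, 0]) cube([42, 42, 721]);
translate([919, 113, 0]) cube([42, 42, 721]);
translate([327, 778, 0]) cube([42, 42, 721]);
translate([919, 778, 0]) cube([42, 42, 721]);


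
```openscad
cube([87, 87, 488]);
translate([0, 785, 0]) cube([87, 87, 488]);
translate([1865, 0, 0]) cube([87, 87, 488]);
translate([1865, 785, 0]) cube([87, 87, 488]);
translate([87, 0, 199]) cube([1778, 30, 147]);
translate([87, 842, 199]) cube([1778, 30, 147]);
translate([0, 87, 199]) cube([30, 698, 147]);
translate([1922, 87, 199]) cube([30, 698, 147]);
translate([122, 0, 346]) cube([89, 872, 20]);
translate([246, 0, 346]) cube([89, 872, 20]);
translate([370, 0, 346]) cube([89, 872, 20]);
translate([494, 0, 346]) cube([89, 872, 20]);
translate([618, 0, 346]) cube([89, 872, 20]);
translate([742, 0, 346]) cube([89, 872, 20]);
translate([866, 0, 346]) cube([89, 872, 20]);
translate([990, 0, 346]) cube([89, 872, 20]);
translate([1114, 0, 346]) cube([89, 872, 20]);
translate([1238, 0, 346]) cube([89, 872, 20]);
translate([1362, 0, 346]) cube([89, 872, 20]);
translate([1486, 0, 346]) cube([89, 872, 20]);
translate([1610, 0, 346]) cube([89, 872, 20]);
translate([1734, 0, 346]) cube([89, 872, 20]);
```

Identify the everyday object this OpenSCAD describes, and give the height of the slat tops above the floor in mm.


A bed frame. The slat-top height is 366 mm.

Four posts, four rails, and a row of slats — a bed frame. Slats sit on the rails at z = 199 + 147 = 346; with slat thickness 20, the top is 366 mm.


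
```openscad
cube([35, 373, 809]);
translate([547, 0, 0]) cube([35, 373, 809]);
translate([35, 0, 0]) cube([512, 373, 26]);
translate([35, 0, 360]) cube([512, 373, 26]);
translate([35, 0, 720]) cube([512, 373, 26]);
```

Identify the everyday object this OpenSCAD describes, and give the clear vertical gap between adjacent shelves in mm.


A bookshelf. The clear shelf gap is 334 mm.

Two tall side panels with 3 horizontal boards between them — a bookshelf. The first two shelf undersides are at z = 0 and z = 360; with shelf thickness 26, the clear gap is 360 − 0 − 26 = 334 mm.


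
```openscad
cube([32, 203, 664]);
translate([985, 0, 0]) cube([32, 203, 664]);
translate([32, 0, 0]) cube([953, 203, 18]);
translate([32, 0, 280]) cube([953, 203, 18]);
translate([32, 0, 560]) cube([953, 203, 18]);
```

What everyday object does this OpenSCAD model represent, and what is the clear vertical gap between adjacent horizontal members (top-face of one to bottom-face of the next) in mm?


A bookshelf. The clear shelf gap is 262 mm.

Two tall side panels with 3 horizontal boards between them — a bookshelf. The first two shelf undersides are at z = 0 and z = 280; with shelf thickness 18, the clear gap is 280 − 0 − 18 = 262 mm.


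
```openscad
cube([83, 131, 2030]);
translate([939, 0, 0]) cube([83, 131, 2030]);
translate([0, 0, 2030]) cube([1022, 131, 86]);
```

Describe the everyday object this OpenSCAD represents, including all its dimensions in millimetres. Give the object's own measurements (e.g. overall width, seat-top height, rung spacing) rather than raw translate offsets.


A door frame. The clear opening is 856 mm wide and 2030 mm high. Two 83 mm wide jambs, 131 mm deep, stand either side of the opening from the floor to the top of the opening. A 86 mm thick head sits across the top of both jambs, spanning the full outside width of the frame.


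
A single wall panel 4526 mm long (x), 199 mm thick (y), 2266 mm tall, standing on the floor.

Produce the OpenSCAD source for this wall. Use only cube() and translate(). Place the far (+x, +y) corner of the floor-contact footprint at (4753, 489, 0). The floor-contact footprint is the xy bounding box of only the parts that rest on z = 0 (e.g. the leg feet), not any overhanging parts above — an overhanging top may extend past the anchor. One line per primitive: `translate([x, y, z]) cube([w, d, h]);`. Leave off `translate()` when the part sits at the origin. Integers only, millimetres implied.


translate([227, 290, 0]) cube([4526, 199, 2266]);


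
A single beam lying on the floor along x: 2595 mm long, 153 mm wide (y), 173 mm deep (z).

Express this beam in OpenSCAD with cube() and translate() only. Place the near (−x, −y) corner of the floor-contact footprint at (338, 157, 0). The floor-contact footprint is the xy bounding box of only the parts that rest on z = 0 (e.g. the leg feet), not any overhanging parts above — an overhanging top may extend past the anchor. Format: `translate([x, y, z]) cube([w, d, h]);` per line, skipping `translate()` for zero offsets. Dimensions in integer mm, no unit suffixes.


translate([338, 157, 0]) cube([2595, 153, 173]);


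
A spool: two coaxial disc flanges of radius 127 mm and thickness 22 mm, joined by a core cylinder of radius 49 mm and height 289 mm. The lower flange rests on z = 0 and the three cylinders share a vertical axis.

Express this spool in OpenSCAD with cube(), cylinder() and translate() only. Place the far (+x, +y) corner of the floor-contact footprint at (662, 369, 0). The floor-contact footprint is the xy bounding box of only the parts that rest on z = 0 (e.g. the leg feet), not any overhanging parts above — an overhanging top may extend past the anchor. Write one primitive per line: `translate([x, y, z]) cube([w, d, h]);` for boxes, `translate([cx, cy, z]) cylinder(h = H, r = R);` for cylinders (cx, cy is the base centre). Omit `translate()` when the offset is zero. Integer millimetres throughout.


translate([535, 242, 0]) cylinder(h = 22, r = 127);
translate([535, 242, 22]) cylinder(h = 289, r = 49);
translate([535, 242, 311]) cylinder(h = 22, r = 127);


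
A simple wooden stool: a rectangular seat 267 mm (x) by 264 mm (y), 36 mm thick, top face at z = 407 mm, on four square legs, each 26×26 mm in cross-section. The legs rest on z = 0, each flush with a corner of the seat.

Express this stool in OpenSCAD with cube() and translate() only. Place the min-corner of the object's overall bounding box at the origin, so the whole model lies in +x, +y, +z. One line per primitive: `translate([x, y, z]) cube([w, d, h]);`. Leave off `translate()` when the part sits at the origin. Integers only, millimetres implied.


translate([0, 0, 371]) cube([267, 264, 36]);
cube([26, 26, 371]);
translate([241, 0, 0]) cube([26, 26, 371]);
translate([0, 238, 0]) cube([26, 26, 371]);
translate([241, 238, 0]) cube([26, 26, 371]);
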